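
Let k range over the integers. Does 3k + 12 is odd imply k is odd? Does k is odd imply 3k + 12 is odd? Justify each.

Forward direction. Suppose 3k + 12 is odd. Since 3 is odd, 3k and k have the same parity, so 3k + 12 ≡ k + 12 (mod 2). As 12 is even, 3k + 12 is odd exactly when k is odd. Thus k is odd.

Converse. Suppose k is odd; write k = 2j + 1. Then 3k + 12 = 3·(2j + 1) + 12 = 2·3j + 15, which is odd.

Equivalent; both directions hold.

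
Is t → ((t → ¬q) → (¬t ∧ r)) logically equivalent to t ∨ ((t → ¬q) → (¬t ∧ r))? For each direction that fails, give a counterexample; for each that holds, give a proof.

Neither direction holds.

(→) This fails. Under t = F, q = F, r = F, the left side is true but the right side is false.

(←) This fails. Under t = T, q = F, r = F, the left side is false but the right side is true.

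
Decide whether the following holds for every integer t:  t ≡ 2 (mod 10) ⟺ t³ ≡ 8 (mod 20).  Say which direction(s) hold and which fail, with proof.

Both implications hold.

(→) Suppose t ≡ 2 (mod 10). Working modulo 20, t ∈ {2, 12}; for each such r, r³ ≡ 8 (mod 20).

(←) Conversely, the residues r modulo 20 with r³ ≡ 8 (mod 20) are exactly {2, 12}, and each is ≡ 2 (mod 10).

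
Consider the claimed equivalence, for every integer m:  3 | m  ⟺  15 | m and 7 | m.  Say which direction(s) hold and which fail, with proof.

Only the converse holds.

(⇒) This fails: take m = 3. Certainly 3 ∣ 3, but 15 ∤ 3.

(⇐) Suppose 15 ∣ m and 7 ∣ m. Any common multiple of 15 and 7 is a multiple of their lcm; here gcd(15, 7) = 1, so lcm(15, 7) = 15·7 = 105, so 105 ∣ m. Since 3 ∣ 105, it follows that 3 ∣ m.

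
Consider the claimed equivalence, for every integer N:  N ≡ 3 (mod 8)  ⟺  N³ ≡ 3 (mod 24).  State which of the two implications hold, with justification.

The forward direction fails; the converse holds.

(⇒) This fails: take N = 11. Then 11 ≡ 3 (mod 8), but 11³ = 1331 ≡ 11 (mod 24), not 3.

(⇐) Conversely, the residues r modulo 24 with r³ ≡ 3 (mod 24) are exactly {3}, and each is ≡ 3 (mod 8).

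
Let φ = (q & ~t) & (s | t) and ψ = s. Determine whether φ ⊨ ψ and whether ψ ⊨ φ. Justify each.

(→) Assume the antecedent. If s is true, s reduces to true regardless of the other variables. If s is false, the antecedent cannot hold. Either way s holds.

(←) This fails. Under s = T, q = F, t = F, the left side is false but the right side is true.

Only the forward direction holds.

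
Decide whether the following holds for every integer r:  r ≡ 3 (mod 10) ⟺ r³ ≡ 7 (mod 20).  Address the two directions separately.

(→) This fails: take r = 13. Then 13 ≡ 3 (mod 10), but 13³ = 2197 ≡ 17 (mod 20), not 7.

(←) Conversely, the residues r modulo 20 with r³ ≡ 7 (mod 20) are exactly {3}, and each is ≡ 3 (mod 10).

The forward direction fails; the converse holds.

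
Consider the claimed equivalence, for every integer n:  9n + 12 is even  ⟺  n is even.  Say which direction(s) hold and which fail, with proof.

[⇒] Suppose 9n + 12 is even. Since 9 is odd, 9n and n have the same parity, so 9n + 12 ≡ n + 12 (mod 2). As 12 is even, 9n + 12 is even exactly when n is even. Thus n is even.

[⇐] Conversely, suppose n is even; write n = 2j. Then 9n + 12 = 9·(2j) + 12 = 2·9j + 12, which is even.

Both directions hold; the statement is true.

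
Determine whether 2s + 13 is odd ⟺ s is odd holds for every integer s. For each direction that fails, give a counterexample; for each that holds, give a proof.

(⇒) This fails: take s = 6. Then 2s + 13 = 25, which is odd, yet s = 6 is even, not odd.

(⇐) Suppose s is odd. Since 2 is even, 2s is even for every s, so 2s + 13 has the same parity as 13, which is odd. Hence 2s + 13 is odd.

Only the reverse direction holds.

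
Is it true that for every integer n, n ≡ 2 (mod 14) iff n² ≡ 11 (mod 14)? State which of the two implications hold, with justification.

(→) This fails: take n = 2. Then 2 ≡ 2 (mod 14), but 2² = 4 ≡ 4 (mod 14), not 11.

(←) This fails: take n = 5. Then 5² = 25 ≡ 11 (mod 14), yet 5 ≡ 5 (mod 14), not 2.

Neither direction holds.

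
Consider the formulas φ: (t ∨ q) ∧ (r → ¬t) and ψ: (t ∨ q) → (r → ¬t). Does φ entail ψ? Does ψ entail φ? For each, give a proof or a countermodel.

Only the forward implication holds.

(⟹) Assume the antecedent. If t is true, the antecedent forces (t = T, r = F, q = F) or (t = T, r = F, q = T), and (t ∨ q) → (r → ¬t) holds there. If t is false, (t ∨ q) → (r → ¬t) reduces to true regardless of the other variables. Either way (t ∨ q) → (r → ¬t) holds.

(⟸) This fails. Under t = F, r = F, q = F, the left side is false but the right side is true.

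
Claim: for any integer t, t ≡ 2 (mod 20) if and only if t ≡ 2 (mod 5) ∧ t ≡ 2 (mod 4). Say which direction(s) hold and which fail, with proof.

(⟹) Suppose t ≡ 2 (mod 20); write t = 20j + 2. Since 5 ∣ 20, reducing mod 5 gives t ≡ 2 (mod 5); since 4 ∣ 20, reducing mod 4 gives t ≡ 2 (mod 4).

(⟸) Conversely, if t ≡ 2 (mod 5) and t ≡ 2 (mod 4), then by the Chinese remainder theorem t ≡ 2 (mod 20). This is exactly t ≡ 2 (mod 20).

The biconditional holds.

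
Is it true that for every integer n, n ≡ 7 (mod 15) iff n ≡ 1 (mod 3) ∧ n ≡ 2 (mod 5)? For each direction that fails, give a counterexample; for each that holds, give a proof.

Forward direction. Suppose n ≡ 7 (mod 15); write n = 15j + 7. Since 3 ∣ 15, reducing mod 3 gives n ≡ 7 ≡ 1 (mod 3); since 5 ∣ 15, reducing mod 5 gives n ≡ 7 ≡ 2 (mod 5).

Converse. If n ≡ 1 (mod 3) and n ≡ 2 (mod 5), then by the Chinese remainder theorem n ≡ 7 (mod 15). This is exactly n ≡ 7 (mod 15).

Both directions hold; the statement is true.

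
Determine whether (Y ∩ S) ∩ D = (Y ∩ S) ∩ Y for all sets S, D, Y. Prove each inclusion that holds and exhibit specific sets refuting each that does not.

(⊇) This inclusion fails. Take S = {1}, D = ∅, Y = {1}; then 1 ∈ (Y ∩ S) ∩ Y but 1 ∉ (Y ∩ S) ∩ D.

(⊆) Let x ∈ (Y ∩ S) ∩ D. Then x ∈ S ∩ D ∩ Y, from which x ∈ (Y ∩ S) ∩ Y.

The sets are not equal: only the forward inclusion holds.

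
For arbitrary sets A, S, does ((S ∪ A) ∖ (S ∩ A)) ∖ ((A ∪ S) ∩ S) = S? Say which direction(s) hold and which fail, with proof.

(⊆) fails and (⊇) fails.

(⟹) This inclusion fails. Take A = {1}, S = ∅; then 1 ∈ ((S ∪ A) ∖ (S ∩ A)) ∖ ((A ∪ S) ∩ S) but 1 ∉ S.

(⟸) This inclusion fails. Take A = ∅, S = {1}; then 1 ∈ S but 1 ∉ ((S ∪ A) ∖ (S ∩ A)) ∖ ((A ∪ S) ∩ S).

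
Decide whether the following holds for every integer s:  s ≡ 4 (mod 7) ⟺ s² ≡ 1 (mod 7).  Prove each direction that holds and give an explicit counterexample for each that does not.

[⇒] This fails: take s = 4. Then 4 ≡ 4 (mod 7), but 4² = 16 ≡ 2 (mod 7), not 1.

[⇐] This fails: take s = 1. Then 1² = 1 ≡ 1 (mod 7), yet 1 ≡ 1 (mod 7), not 4.

Both directions fail.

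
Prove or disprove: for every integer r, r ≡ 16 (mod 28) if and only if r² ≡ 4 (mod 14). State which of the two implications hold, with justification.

Not equivalent: only (⇒) holds.

Forward direction. Suppose r ≡ 16 (mod 28). Then r² ≡ 16² = 256 (mod 28), and since 14 ∣ 28, also r² ≡ 4 (mod 14).

Converse. This fails: take r = 2. Then 2² = 4 ≡ 4 (mod 14), yet 2 ≡ 2 (mod 28), not 16.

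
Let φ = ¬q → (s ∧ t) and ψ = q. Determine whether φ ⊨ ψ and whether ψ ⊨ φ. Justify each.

The forward direction fails; the converse holds.

(⇒) This fails. Under s = T, t = T, q = F, the left side is true but the right side is false.

(⇐) Assume the antecedent. If s is true, the antecedent forces (s = T, t = F, q = T) or (s = T, t = T, q = T), and ¬q → (s ∧ t) holds there. If s is false, the antecedent forces (s = F, t = F, q = T) or (s = F, t = T, q = T), and ¬q → (s ∧ t) holds there. Either way ¬q → (s ∧ t) holds.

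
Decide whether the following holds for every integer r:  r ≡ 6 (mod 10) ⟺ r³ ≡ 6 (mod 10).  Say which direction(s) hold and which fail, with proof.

(⟹) Suppose r ≡ 6 (mod 10). Write r = 10j + 6. Then (10j + 6)³ = 1000j³ + 1800j² + 1080j + 216 = 10(100j³ + 180j² + 108j + 21) + 6, so r³ ≡ 6 (mod 10).

(⟸) Conversely, suppose r³ ≡ 6 (mod 10). The only residue r in {0, …, 9} with r³ ≡ 6 (mod 10) is r = 6, so r ≡ 6 (mod 10).

Equivalent; both directions hold.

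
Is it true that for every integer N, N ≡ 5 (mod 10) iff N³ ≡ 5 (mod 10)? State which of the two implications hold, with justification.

(←) Suppose N³ ≡ 5 (mod 10). The only residue r in {0, …, 9} with r³ ≡ 5 (mod 10) is r = 5, so N ≡ 5 (mod 10).

(→) Suppose N ≡ 5 (mod 10). Write N = 10j + 5. Then (10j + 5)³ = 1000j³ + 1500j² + 750j + 125 = 10(100j³ + 150j² + 75j + 12) + 5, so N³ ≡ 5 (mod 10).

Both directions hold.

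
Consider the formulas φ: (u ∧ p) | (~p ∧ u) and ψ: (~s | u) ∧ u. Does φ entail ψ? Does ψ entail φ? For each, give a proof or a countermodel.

(⟹) Assume the antecedent. If u is true, (~s | u) ∧ u reduces to true regardless of the other variables. If u is false, the antecedent cannot hold. Either way (~s | u) ∧ u holds.

(⟸) Assume the antecedent. If u is true, (u ∧ p) | (~p ∧ u) reduces to true regardless of the other variables. If u is false, the antecedent cannot hold. Either way (u ∧ p) | (~p ∧ u) holds.

Both directions hold.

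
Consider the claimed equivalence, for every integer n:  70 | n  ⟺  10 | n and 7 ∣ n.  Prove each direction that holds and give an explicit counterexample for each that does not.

Both directions hold; the statement is true.

(⟸) Suppose 10 ∣ n and 7 ∣ n. Any common multiple of 10 and 7 is a multiple of their lcm; here gcd(10, 7) = 1, so lcm(10, 7) = 10·7 = 70, so 70 ∣ n.

(⟹) If 70 ∣ n, write n = 70q. Since 70 = 7·10, n = 10·(7q), so 10 ∣ n; and since 70 = 10·7, n = 7·(10q), so 7 ∣ n.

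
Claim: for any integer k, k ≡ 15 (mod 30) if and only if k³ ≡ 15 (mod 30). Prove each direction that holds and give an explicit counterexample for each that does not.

Both directions hold.

Forward direction. Suppose k ≡ 15 (mod 30). Write k = 30j + 15. Then (30j + 15)³ = 27000j³ + 40500j² + 20250j + 3375 = 30(900j³ + 1350j² + 675j + 112) + 15, so k³ ≡ 15 (mod 30).

Converse. Suppose k³ ≡ 15 (mod 30). The only residue r in {0, …, 29} with r³ ≡ 15 (mod 30) is r = 15, so k ≡ 15 (mod 30).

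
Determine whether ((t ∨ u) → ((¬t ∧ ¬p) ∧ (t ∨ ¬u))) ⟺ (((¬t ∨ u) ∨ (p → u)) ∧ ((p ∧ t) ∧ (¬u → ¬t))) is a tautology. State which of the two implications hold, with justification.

(⟹) This fails. Under p = F, t = F, u = F, the left side is true but the right side is false.

(⟸) This fails. Under p = T, t = T, u = T, the left side is false but the right side is true.

Neither direction holds.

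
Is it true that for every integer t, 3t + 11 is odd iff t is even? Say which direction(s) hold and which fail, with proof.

[⇒] Suppose 3t + 11 is odd. Since 3 is odd, 3t and t have the same parity, so 3t + 11 ≡ t + 11 (mod 2). As 11 is odd, 3t + 11 is odd exactly when t is even. Thus t is even.

[⇐] Conversely, suppose t is even; write t = 2j. Then 3t + 11 = 3·(2j) + 11 = 2·3j + 11, which is odd.

Both directions hold.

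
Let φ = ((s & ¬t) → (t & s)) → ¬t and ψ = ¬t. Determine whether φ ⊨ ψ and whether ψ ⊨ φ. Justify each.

The biconditional holds.

(→) Assume the antecedent. If t is true, the antecedent cannot hold. If t is false, ¬t reduces to true regardless of the other variables. Either way ¬t holds.

(←) Assume the antecedent. If t is true, the antecedent cannot hold. If t is false, ((s & ¬t) → (t & s)) → ¬t reduces to true regardless of the other variables. Either way ((s & ¬t) → (t & s)) → ¬t holds.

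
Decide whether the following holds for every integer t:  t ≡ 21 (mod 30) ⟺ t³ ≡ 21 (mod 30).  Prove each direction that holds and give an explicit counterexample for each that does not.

Converse. Suppose t³ ≡ 21 (mod 30). The only residue r in {0, …, 29} with r³ ≡ 21 (mod 30) is r = 21, so t ≡ 21 (mod 30).

Forward direction. Suppose t ≡ 21 (mod 30). Write t = 30j + 21. Then (30j + 21)³ = 27000j³ + 56700j² + 39690j + 9261 = 30(900j³ + 1890j² + 1323j + 308) + 21, so t³ ≡ 21 (mod 30).

Both implications hold.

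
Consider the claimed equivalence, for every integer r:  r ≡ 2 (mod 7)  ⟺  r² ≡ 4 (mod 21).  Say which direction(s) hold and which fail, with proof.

Forward direction. This fails: take r = 9. Then 9 ≡ 2 (mod 7), but 9² = 81 ≡ 18 (mod 21), not 4.

Converse. This fails: take r = 5. Then 5² = 25 ≡ 4 (mod 21), yet 5 ≡ 5 (mod 7), not 2.

Both directions fail.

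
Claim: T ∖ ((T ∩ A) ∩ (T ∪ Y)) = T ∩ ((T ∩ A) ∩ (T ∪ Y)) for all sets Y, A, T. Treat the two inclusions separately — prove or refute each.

(⊆) This inclusion fails. Take Y = ∅, A = ∅, T = {1}; then 1 ∈ T ∖ ((T ∩ A) ∩ (T ∪ Y)) but 1 ∉ T ∩ ((T ∩ A) ∩ (T ∪ Y)).

(⊇) This inclusion fails. Take Y = ∅, A = {1}, T = {1}; then 1 ∈ T ∩ ((T ∩ A) ∩ (T ∪ Y)) but 1 ∉ T ∖ ((T ∩ A) ∩ (T ∪ Y)).

(⊆) fails and (⊇) fails.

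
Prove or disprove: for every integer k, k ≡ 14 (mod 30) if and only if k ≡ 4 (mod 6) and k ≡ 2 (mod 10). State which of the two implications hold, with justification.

[⇒] This fails: k = 14 gives 14 ≡ 14 (mod 30) but 14 ≡ 2 (mod 6), so the conjunction on the right does not hold.

[⇐] This fails: k = 22 satisfies both congruences on the right (22 ≡ 4 mod 6 and 22 ≡ 2 mod 10) yet 22 ≡ 22 (mod 30), not 14.

Neither direction holds.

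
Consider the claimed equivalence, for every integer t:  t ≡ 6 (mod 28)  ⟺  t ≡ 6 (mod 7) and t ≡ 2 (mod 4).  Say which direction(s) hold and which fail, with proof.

Both directions hold.

(⇒) Suppose t ≡ 6 (mod 28); write t = 28j + 6. Since 7 ∣ 28, reducing mod 7 gives t ≡ 6 (mod 7); since 4 ∣ 28, reducing mod 4 gives t ≡ 6 ≡ 2 (mod 4).

(⇐) Conversely, if t ≡ 6 (mod 7) and t ≡ 2 (mod 4), then by the Chinese remainder theorem t ≡ 6 (mod 28). This is exactly t ≡ 6 (mod 28).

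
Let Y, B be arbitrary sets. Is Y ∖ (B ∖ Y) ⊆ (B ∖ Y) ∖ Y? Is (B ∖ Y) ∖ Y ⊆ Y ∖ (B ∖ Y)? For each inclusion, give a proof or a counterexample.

(⊆) This inclusion fails. Take Y = {1}, B = ∅; then 1 ∈ Y ∖ (B ∖ Y) but 1 ∉ (B ∖ Y) ∖ Y.

(⊇) This inclusion fails. Take Y = ∅, B = {1}; then 1 ∈ (B ∖ Y) ∖ Y but 1 ∉ Y ∖ (B ∖ Y).

Neither inclusion holds.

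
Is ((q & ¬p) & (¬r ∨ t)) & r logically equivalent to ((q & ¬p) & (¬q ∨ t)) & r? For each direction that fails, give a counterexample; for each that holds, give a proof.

Both directions hold; the statement is true.

(⟸) Assume the antecedent. If p is true, the antecedent cannot hold. If p is false, the antecedent forces (p = F, t = T, q = T, r = T), and ((q & ¬p) & (¬r ∨ t)) & r holds there. Either way ((q & ¬p) & (¬r ∨ t)) & r holds.

(⟹) Assume the antecedent. If p is true, the antecedent cannot hold. If p is false, the antecedent forces (p = F, t = T, q = T, r = T), and ((q & ¬p) & (¬q ∨ t)) & r holds there. Either way ((q & ¬p) & (¬q ∨ t)) & r holds.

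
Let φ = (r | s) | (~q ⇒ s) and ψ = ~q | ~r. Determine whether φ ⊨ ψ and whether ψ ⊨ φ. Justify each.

(⟹) This fails. Under r = T, q = T, s = F, the left side is true but the right side is false.

(⟸) This fails. Under r = F, q = F, s = F, the left side is false but the right side is true.

Both directions fail.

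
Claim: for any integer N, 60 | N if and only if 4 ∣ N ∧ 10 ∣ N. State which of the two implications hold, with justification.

(⟹) If 60 ∣ N, write N = 60q. Since 60 = 15·4, N = 4·(15q), so 4 ∣ N; and since 60 = 6·10, N = 10·(6q), so 10 ∣ N.

(⟸) This fails: take N = 20. Both 4 ∣ 20 and 10 ∣ 20, yet 20 is not a multiple of 60 (since 20 = 0·60 + 20), so 60 ∤ 20.

Not equivalent: only (⇒) holds.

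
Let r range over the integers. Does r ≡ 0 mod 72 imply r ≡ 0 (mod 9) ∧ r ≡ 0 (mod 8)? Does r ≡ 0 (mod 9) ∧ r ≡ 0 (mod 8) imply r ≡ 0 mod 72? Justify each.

The biconditional holds.

Forward direction. Suppose r ≡ 0 (mod 72); write r = 72j + 0. Since 9 ∣ 72, reducing mod 9 gives r ≡ 0 (mod 9); since 8 ∣ 72, reducing mod 8 gives r ≡ 0 (mod 8).

Converse. If r ≡ 0 (mod 9) and r ≡ 0 (mod 8), then by the Chinese remainder theorem r ≡ 0 (mod 72). This is exactly r ≡ 0 (mod 72).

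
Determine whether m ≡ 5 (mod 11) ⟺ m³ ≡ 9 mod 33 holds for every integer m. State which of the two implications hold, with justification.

Neither implication holds.

(⟹) This fails: take m = 5. Then 5 ≡ 5 (mod 11), but 5³ = 125 ≡ 26 (mod 33), not 9.

(⟸) This fails: take m = 15. Then 15³ = 3375 ≡ 9 (mod 33), yet 15 ≡ 4 (mod 11), not 5.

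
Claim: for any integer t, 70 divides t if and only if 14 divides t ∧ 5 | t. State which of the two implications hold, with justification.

Equivalent; both directions hold.

Forward direction. If 70 ∣ t, write t = 70q. Since 70 = 5·14, t = 14·(5q), so 14 ∣ t; and since 70 = 14·5, t = 5·(14q), so 5 ∣ t.

Converse. Suppose 14 ∣ t and 5 ∣ t. Any common multiple of 14 and 5 is a multiple of their lcm; here gcd(14, 5) = 1, so lcm(14, 5) = 14·5 = 70, so 70 ∣ t.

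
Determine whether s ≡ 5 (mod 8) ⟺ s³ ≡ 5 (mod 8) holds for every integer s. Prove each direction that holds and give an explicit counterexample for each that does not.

Both directions hold.

[⇒] Suppose s ≡ 5 (mod 8). Write s = 8j + 5. Then (8j + 5)³ = 512j³ + 960j² + 600j + 125 = 8(64j³ + 120j² + 75j + 15) + 5, so s³ ≡ 5 (mod 8).

[⇐] Conversely, suppose s³ ≡ 5 (mod 8). The only residue r in {0, …, 7} with r³ ≡ 5 (mod 8) is r = 5, so s ≡ 5 (mod 8).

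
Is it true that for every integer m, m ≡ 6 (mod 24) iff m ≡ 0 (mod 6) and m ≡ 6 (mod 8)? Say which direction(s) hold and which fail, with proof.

Equivalent; both directions hold.

Converse. If m ≡ 0 (mod 6) and m ≡ 6 (mod 8), then by the Chinese remainder theorem m ≡ 6 (mod 24). This is exactly m ≡ 6 (mod 24).

Forward direction. Suppose m ≡ 6 (mod 24); write m = 24j + 6. Since 6 ∣ 24, reducing mod 6 gives m ≡ 6 ≡ 0 (mod 6); since 8 ∣ 24, reducing mod 8 gives m ≡ 6 (mod 8).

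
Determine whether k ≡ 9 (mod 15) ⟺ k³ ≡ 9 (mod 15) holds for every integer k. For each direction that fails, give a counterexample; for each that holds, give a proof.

Both directions hold.

[⇒] Suppose k ≡ 9 (mod 15). Write k = 15j + 9. Then (15j + 9)³ = 3375j³ + 6075j² + 3645j + 729 = 15(225j³ + 405j² + 243j + 48) + 9, so k³ ≡ 9 (mod 15).

[⇐] Conversely, suppose k³ ≡ 9 (mod 15). The only residue r in {0, …, 14} with r³ ≡ 9 (mod 15) is r = 9, so k ≡ 9 (mod 15).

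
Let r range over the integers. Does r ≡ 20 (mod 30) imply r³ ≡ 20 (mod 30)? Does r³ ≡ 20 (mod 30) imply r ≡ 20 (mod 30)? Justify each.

(⟹) Suppose r ≡ 20 (mod 30). Write r = 30j + 20. Then (30j + 20)³ = 27000j³ + 54000j² + 36000j + 8000 = 30(900j³ + 1800j² + 1200j + 266) + 20, so r³ ≡ 20 (mod 30).

(⟸) Conversely, suppose r³ ≡ 20 (mod 30). The only residue r in {0, …, 29} with r³ ≡ 20 (mod 30) is r = 20, so r ≡ 20 (mod 30).

Both directions hold; the statement is true.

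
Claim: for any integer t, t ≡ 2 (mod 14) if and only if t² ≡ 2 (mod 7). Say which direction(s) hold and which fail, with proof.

Neither implication holds.

(→) This fails: take t = 2. Then 2 ≡ 2 (mod 14), but 2² = 4 ≡ 4 (mod 7), not 2.

(←) This fails: take t = 3. Then 3² = 9 ≡ 2 (mod 7), yet 3 ≡ 3 (mod 14), not 2.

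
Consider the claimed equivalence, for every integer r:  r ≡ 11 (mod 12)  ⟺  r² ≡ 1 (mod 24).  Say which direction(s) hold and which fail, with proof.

Forward direction. Suppose r ≡ 11 (mod 12). Working modulo 24, r ∈ {11, 23}; for each such r, r² ≡ 1 (mod 24).

Converse. This fails: take r = 1. Then 1² = 1 ≡ 1 (mod 24), yet 1 ≡ 1 (mod 12), not 11.

The forward direction holds; the converse fails.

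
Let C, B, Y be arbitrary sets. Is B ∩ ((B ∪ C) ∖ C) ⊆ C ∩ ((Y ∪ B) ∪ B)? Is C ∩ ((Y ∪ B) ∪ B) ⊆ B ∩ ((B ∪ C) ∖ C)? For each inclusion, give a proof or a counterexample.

(⟹) This inclusion fails. Take C = ∅, B = {1}, Y = ∅; then 1 ∈ B ∩ ((B ∪ C) ∖ C) but 1 ∉ C ∩ ((Y ∪ B) ∪ B).

(⟸) This inclusion fails. Take C = {1}, B = {1}, Y = ∅; then 1 ∈ C ∩ ((Y ∪ B) ∪ B) but 1 ∉ B ∩ ((B ∪ C) ∖ C).

(⊆) fails and (⊇) fails.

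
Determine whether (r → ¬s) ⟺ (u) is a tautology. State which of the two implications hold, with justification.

(→) This fails. Under u = F, s = F, r = F, the left side is true but the right side is false.

(←) This fails. Under u = T, s = T, r = T, the left side is false but the right side is true.

Neither direction holds.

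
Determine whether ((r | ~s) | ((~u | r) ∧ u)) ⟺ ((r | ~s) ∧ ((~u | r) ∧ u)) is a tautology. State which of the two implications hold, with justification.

Forward direction. This fails. Under r = F, u = F, s = F, the left side is true but the right side is false.

Converse. Assume the antecedent. If r is true, (r | ~s) | ((~u | r) ∧ u) reduces to true regardless of the other variables. If r is false, the antecedent cannot hold. Either way (r | ~s) | ((~u | r) ∧ u) holds.

Not equivalent: only (⇐) holds.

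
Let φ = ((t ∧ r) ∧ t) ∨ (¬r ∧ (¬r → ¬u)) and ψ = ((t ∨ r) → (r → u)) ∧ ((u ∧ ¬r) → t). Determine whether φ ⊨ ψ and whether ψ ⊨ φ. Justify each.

Forward direction. This fails. Under r = T, u = F, t = T, the left side is true but the right side is false.

Converse. This fails. Under r = T, u = T, t = F, the left side is false but the right side is true.

Both directions fail.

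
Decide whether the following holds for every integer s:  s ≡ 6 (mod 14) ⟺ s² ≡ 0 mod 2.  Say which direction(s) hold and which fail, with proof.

Forward direction. Suppose s ≡ 6 (mod 14). Then s² ≡ 6² = 36 (mod 14), and since 2 ∣ 14, also s² ≡ 0 (mod 2).

Converse. This fails: take s = 0. Then 0² = 0 ≡ 0 (mod 2), yet 0 ≡ 0 (mod 14), not 6.

Only the forward direction holds.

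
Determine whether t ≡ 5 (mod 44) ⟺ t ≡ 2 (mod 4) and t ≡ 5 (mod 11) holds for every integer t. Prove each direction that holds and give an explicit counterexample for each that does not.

Neither implication holds.

(→) This fails: t = 5 gives 5 ≡ 5 (mod 44) but 5 ≡ 1 (mod 4), so the conjunction on the right does not hold.

(←) This fails: t = 38 satisfies both congruences on the right (38 ≡ 2 mod 4 and 38 ≡ 5 mod 11) yet 38 ≡ 38 (mod 44), not 5.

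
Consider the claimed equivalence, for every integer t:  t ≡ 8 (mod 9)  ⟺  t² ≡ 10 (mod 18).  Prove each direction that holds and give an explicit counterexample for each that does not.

Both directions fail.

(→) This fails: take t = 17. Then 17 ≡ 8 (mod 9), but 17² = 289 ≡ 1 (mod 18), not 10.

(←) This fails: take t = 10. Then 10² = 100 ≡ 10 (mod 18), yet 10 ≡ 1 (mod 9), not 8.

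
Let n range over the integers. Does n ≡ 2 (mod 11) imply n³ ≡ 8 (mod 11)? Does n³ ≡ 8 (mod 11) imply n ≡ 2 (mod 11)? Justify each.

(←) Suppose n³ ≡ 8 (mod 11). The only residue r in {0, …, 10} with r³ ≡ 8 (mod 11) is r = 2, so n ≡ 2 (mod 11).

(→) Suppose n ≡ 2 (mod 11). Write n = 11j + 2. Then (11j + 2)³ = 1331j³ + 726j² + 132j + 8 = 11(121j³ + 66j² + 12j) + 8, so n³ ≡ 8 (mod 11).

Equivalent; both directions hold.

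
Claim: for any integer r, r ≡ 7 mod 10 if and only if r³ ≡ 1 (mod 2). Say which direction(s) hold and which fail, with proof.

(⟹) Suppose r ≡ 7 (mod 10). Then r³ ≡ 7³ = 343 (mod 10), and since 2 ∣ 10, also r³ ≡ 1 (mod 2).

(⟸) This fails: take r = 1. Then 1³ = 1 ≡ 1 (mod 2), yet 1 ≡ 1 (mod 10), not 7.

Only the forward implication holds.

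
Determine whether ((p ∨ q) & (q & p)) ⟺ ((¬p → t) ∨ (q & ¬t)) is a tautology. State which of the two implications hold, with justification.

(⇒) holds; (⇐) fails.

Converse. This fails. Under p = T, q = F, t = F, the left side is false but the right side is true.

Forward direction. Assume the antecedent. If p is true, (¬p → t) ∨ (q & ¬t) reduces to true regardless of the other variables. If p is false, the antecedent cannot hold. Either way (¬p → t) ∨ (q & ¬t) holds.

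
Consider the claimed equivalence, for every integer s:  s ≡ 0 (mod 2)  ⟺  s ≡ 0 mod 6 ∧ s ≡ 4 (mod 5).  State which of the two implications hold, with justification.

[⇒] This fails: s = 0 gives 0 ≡ 0 (mod 2) but 0 ≡ 0 (mod 5), so the conjunction on the right does not hold.

[⇐] Conversely, if s ≡ 0 (mod 6) and s ≡ 4 (mod 5), then by the Chinese remainder theorem s ≡ 24 (mod 30). Since 24 ≡ 0 (mod 2) and 2 ∣ 30, we get s ≡ 0 (mod 2).

Only the converse holds.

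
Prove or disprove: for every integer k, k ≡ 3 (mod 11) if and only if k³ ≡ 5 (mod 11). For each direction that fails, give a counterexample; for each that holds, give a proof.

(⇐) Suppose k³ ≡ 5 (mod 11). The only residue r in {0, …, 10} with r³ ≡ 5 (mod 11) is r = 3, so k ≡ 3 (mod 11).

(⇒) Suppose k ≡ 3 (mod 11). Write k = 11j + 3. Then (11j + 3)³ = 1331j³ + 1089j² + 297j + 27 = 11(121j³ + 99j² + 27j + 2) + 5, so k³ ≡ 5 (mod 11).

Both directions hold.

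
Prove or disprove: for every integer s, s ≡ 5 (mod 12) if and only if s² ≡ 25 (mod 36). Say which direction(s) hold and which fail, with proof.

(→) This fails: take s = 17. Then 17 ≡ 5 (mod 12), but 17² = 289 ≡ 1 (mod 36), not 25.

(←) This fails: take s = 13. Then 13² = 169 ≡ 25 (mod 36), yet 13 ≡ 1 (mod 12), not 5.

(⇒) fails and (⇐) fails.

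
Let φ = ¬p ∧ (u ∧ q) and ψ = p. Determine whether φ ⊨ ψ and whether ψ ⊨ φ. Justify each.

(⇒) fails and (⇐) fails.

Forward direction. This fails. Under p = F, u = T, q = T, the left side is true but the right side is false.

Converse. This fails. Under p = T, u = F, q = F, the left side is false but the right side is true.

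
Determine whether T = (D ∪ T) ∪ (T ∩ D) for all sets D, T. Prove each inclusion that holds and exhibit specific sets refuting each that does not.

Only the forward inclusion holds.

(⟹) Let x ∈ T. Then either x ∈ T and x ∉ D; or x ∈ D ∩ T. In each case x ∈ (D ∪ T) ∪ (T ∩ D), so T ⊆ (D ∪ T) ∪ (T ∩ D).

(⟸) This inclusion fails. Take D = {1}, T = ∅; then 1 ∈ (D ∪ T) ∪ (T ∩ D) but 1 ∉ T.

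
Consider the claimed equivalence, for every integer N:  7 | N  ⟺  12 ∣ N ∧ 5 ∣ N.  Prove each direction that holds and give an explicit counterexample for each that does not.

(⟹) This fails: take N = 7. Certainly 7 ∣ 7, but 12 ∤ 7.

(⟸) This fails: take N = 60. Both 12 ∣ 60 and 5 ∣ 60, yet 60 is not a multiple of 7 (since 60 = 8·7 + 4), so 7 ∤ 60.

(⇒) fails and (⇐) fails.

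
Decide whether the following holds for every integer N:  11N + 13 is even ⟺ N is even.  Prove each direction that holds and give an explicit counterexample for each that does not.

[⇒] This fails: N = 5 gives 11N + 13 = 68, which is even, but 5 is odd, not even.

[⇐] This also fails: N = 2 is even, but 11N + 13 = 35 is odd, not even.

Neither implication holds.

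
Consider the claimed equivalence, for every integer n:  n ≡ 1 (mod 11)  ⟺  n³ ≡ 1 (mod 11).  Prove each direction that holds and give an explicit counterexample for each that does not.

(→) Suppose n ≡ 1 (mod 11). Write n = 11j + 1. Then (11j + 1)³ = 1331j³ + 363j² + 33j + 1 = 11(121j³ + 33j² + 3j) + 1, so n³ ≡ 1 (mod 11).

(←) For the converse, argue contrapositively. If n ≢ 1 (mod 11), then n is congruent to one of 0, 2, 3, 4, 5, 6, 7, 8, 9, 10 modulo 11, and these give n³ ≡ 0, 8, 5, 9, 4, 7, 2, 6, 3, 10 respectively — never 1.

Both directions hold; the statement is true.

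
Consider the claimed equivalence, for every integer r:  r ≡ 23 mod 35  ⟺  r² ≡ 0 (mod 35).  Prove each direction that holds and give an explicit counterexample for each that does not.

(⇒) fails and (⇐) fails.

(⇒) This fails: take r = 23. Then 23 ≡ 23 (mod 35), but 23² = 529 ≡ 4 (mod 35), not 0.

(⇐) This fails: take r = 0. Then 0² = 0 ≡ 0 (mod 35), yet 0 ≡ 0 (mod 35), not 23.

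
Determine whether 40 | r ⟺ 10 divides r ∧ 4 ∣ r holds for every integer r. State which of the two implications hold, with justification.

Not equivalent: only (⇒) holds.

(⇒) If 40 ∣ r, write r = 40q. Since 40 = 4·10, r = 10·(4q), so 10 ∣ r; and since 40 = 10·4, r = 4·(10q), so 4 ∣ r.

(⇐) This fails: take r = 20. Both 10 ∣ 20 and 4 ∣ 20, yet 20 is not a multiple of 40 (since 20 = 0·40 + 20), so 40 ∤ 20.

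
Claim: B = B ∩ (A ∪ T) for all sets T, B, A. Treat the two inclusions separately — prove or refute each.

Only the reverse inclusion holds.

(⊇) Let x ∈ B ∩ (A ∪ T). Then either x ∈ T ∩ B and x ∉ A; or x ∈ B ∩ A and x ∉ T; or x ∈ T ∩ B ∩ A. In each case x ∈ B, so B ∩ (A ∪ T) ⊆ B.

(⊆) This inclusion fails. Take T = ∅, B = {1}, A = ∅; then 1 ∈ B but 1 ∉ B ∩ (A ∪ T).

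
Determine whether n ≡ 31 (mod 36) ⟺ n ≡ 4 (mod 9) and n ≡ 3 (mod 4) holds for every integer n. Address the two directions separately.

(→) Suppose n ≡ 31 (mod 36); write n = 36j + 31. Since 9 ∣ 36, reducing mod 9 gives n ≡ 31 ≡ 4 (mod 9); since 4 ∣ 36, reducing mod 4 gives n ≡ 31 ≡ 3 (mod 4).

(←) Conversely, if n ≡ 4 (mod 9) and n ≡ 3 (mod 4), then by the Chinese remainder theorem n ≡ 31 (mod 36). This is exactly n ≡ 31 (mod 36).

Both implications hold.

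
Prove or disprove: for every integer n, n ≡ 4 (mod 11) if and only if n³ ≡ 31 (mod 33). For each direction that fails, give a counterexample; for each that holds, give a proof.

(⇒) fails; (⇐) holds.

(→) This fails: take n = 15. Then 15 ≡ 4 (mod 11), but 15³ = 3375 ≡ 9 (mod 33), not 31.

(←) Conversely, the residues r modulo 33 with r³ ≡ 31 (mod 33) are exactly {4}, and each is ≡ 4 (mod 11).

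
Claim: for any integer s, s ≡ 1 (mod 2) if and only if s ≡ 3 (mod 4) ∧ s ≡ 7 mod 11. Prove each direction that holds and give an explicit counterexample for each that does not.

Not equivalent: only (⇐) holds.

[⇐] If s ≡ 3 (mod 4) and s ≡ 7 (mod 11), then by the Chinese remainder theorem s ≡ 7 (mod 44). Since 7 ≡ 1 (mod 2) and 2 ∣ 44, we get s ≡ 1 (mod 2).

[⇒] This fails: s = 1 gives 1 ≡ 1 (mod 2) but 1 ≡ 1 (mod 4), so the conjunction on the right does not hold.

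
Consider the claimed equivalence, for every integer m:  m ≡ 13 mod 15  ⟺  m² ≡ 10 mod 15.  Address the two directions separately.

(⟹) This fails: take m = 13. Then 13 ≡ 13 (mod 15), but 13² = 169 ≡ 4 (mod 15), not 10.

(⟸) This fails: take m = 5. Then 5² = 25 ≡ 10 (mod 15), yet 5 ≡ 5 (mod 15), not 13.

Neither implication holds.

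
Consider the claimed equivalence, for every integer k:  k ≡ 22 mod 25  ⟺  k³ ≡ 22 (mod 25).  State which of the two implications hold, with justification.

Both directions fail.

(→) This fails: take k = 22. Then 22 ≡ 22 (mod 25), but 22³ = 10648 ≡ 23 (mod 25), not 22.

(←) This fails: take k = 13. Then 13³ = 2197 ≡ 22 (mod 25), yet 13 ≡ 13 (mod 25), not 22.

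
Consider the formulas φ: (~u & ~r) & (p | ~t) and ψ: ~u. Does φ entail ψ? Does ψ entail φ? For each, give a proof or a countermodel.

The forward direction holds; the converse fails.

(⇒) Assume the antecedent. If u is true, the antecedent cannot hold. If u is false, ~u reduces to true regardless of the other variables. Either way ~u holds.

(⇐) This fails. Under u = F, r = T, t = F, p = F, the left side is false but the right side is true.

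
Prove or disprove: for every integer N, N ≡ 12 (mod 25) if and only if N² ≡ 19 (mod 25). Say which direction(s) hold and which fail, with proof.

(←) This fails: take N = 13. Then 13² = 169 ≡ 19 (mod 25), yet 13 ≡ 13 (mod 25), not 12.

(→) Suppose N ≡ 12 (mod 25). Write N = 25j + 12. Then (25j + 12)² = 625j² + 600j + 144 = 25(25j² + 24j + 5) + 19, so N² ≡ 19 (mod 25).

Only the forward implication holds.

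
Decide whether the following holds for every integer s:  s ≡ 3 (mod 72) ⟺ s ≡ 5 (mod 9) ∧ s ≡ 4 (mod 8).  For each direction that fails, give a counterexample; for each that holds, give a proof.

[⇒] This fails: s = 3 gives 3 ≡ 3 (mod 72) but 3 ≡ 3 (mod 9), so the conjunction on the right does not hold.

[⇐] This fails: s = 68 satisfies both congruences on the right (68 ≡ 5 mod 9 and 68 ≡ 4 mod 8) yet 68 ≡ 68 (mod 72), not 3.

(⇒) fails and (⇐) fails.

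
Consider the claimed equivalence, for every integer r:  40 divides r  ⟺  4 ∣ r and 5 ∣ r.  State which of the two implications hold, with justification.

[⇒] If 40 ∣ r, write r = 40q. Since 40 = 10·4, r = 4·(10q), so 4 ∣ r; and since 40 = 8·5, r = 5·(8q), so 5 ∣ r.

[⇐] This fails: take r = 20. Both 4 ∣ 20 and 5 ∣ 20, yet 20 is not a multiple of 40 (since 20 = 0·40 + 20), so 40 ∤ 20.

Only the forward direction holds.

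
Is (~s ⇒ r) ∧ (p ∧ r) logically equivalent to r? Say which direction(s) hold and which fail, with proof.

Only the forward implication holds.

Forward direction. Assume the antecedent. If s is true, the antecedent forces (s = T, p = T, r = T), and r holds there. If s is false, the antecedent forces (s = F, p = T, r = T), and r holds there. Either way r holds.

Converse. This fails. Under s = F, p = F, r = T, the left side is false but the right side is true.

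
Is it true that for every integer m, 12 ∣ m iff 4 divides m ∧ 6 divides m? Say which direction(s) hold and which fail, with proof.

Both implications hold.

(⟸) Suppose 4 ∣ m and 6 ∣ m. Any common multiple of 4 and 6 is a multiple of their lcm; here lcm(4, 6) = 4·6/gcd(4, 6) = 24/2 = 12, so 12 ∣ m.

(⟹) If 12 ∣ m, write m = 12q. Since 12 = 3·4, m = 4·(3q), so 4 ∣ m; and since 12 = 2·6, m = 6·(2q), so 6 ∣ m.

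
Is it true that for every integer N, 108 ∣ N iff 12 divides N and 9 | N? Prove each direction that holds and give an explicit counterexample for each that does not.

Only the forward direction holds.

(⟸) This fails: take N = 36. Both 12 ∣ 36 and 9 ∣ 36, yet 36 is not a multiple of 108 (since 36 = 0·108 + 36), so 108 ∤ 36.

(⟹) If 108 ∣ N, write N = 108q. Since 108 = 9·12, N = 12·(9q), so 12 ∣ N; and since 108 = 12·9, N = 9·(12q), so 9 ∣ N.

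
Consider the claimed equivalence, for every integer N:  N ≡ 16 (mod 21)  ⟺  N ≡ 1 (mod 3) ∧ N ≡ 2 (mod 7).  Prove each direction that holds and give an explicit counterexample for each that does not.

(⟹) Suppose N ≡ 16 (mod 21); write N = 21j + 16. Since 3 ∣ 21, reducing mod 3 gives N ≡ 16 ≡ 1 (mod 3); since 7 ∣ 21, reducing mod 7 gives N ≡ 16 ≡ 2 (mod 7).

(⟸) Conversely, if N ≡ 1 (mod 3) and N ≡ 2 (mod 7), then by the Chinese remainder theorem N ≡ 16 (mod 21). This is exactly N ≡ 16 (mod 21).

Equivalent; both directions hold.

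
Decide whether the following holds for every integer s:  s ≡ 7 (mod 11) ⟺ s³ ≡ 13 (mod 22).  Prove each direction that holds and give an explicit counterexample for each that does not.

The forward direction fails; the converse holds.

(→) This fails: take s = 18. Then 18 ≡ 7 (mod 11), but 18³ = 5832 ≡ 2 (mod 22), not 13.

(←) Conversely, the residues r modulo 22 with r³ ≡ 13 (mod 22) are exactly {7}, and each is ≡ 7 (mod 11).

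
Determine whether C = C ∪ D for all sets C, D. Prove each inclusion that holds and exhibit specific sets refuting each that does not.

The sets are not equal: only the forward inclusion holds.

(⊆) Let x ∈ C. Then either x ∈ C and x ∉ D; or x ∈ C ∩ D. In each case x ∈ C ∪ D, so C ⊆ C ∪ D.

(⊇) This inclusion fails. Take C = ∅, D = {1}; then 1 ∈ C ∪ D but 1 ∉ C.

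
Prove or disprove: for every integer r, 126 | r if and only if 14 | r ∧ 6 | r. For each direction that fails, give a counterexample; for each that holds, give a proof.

(→) If 126 ∣ r, write r = 126q. Since 126 = 9·14, r = 14·(9q), so 14 ∣ r; and since 126 = 21·6, r = 6·(21q), so 6 ∣ r.

(←) This fails: take r = 42. Both 14 ∣ 42 and 6 ∣ 42, yet 42 is not a multiple of 126 (since 42 = 0·126 + 42), so 126 ∤ 42.

Not equivalent: only (⇒) holds.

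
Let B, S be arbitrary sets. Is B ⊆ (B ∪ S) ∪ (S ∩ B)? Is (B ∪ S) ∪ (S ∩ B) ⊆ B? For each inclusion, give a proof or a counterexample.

Only the forward inclusion holds.

Forward inclusion. Let x ∈ B. Then either x ∈ B and x ∉ S; or x ∈ B ∩ S. In each case x ∈ (B ∪ S) ∪ (S ∩ B), so B ⊆ (B ∪ S) ∪ (S ∩ B).

Reverse inclusion. This inclusion fails. Take B = ∅, S = {1}; then 1 ∈ (B ∪ S) ∪ (S ∩ B) but 1 ∉ B.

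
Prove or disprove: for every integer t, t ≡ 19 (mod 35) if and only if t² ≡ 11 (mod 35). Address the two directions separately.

Only the forward implication holds.

[⇒] Suppose t ≡ 19 (mod 35). Write t = 35j + 19. Then (35j + 19)² = 1225j² + 1330j + 361 = 35(35j² + 38j + 10) + 11, so t² ≡ 11 (mod 35).

[⇐] This fails: take t = 9. Then 9² = 81 ≡ 11 (mod 35), yet 9 ≡ 9 (mod 35), not 19.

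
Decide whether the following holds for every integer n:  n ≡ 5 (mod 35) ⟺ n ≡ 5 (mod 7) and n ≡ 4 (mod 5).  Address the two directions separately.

(⇒) fails and (⇐) fails.

(→) This fails: n = 5 gives 5 ≡ 5 (mod 35) but 5 ≡ 0 (mod 5), so the conjunction on the right does not hold.

(←) This fails: n = 19 satisfies both congruences on the right (19 ≡ 5 mod 7 and 19 ≡ 4 mod 5) yet 19 ≡ 19 (mod 35), not 5.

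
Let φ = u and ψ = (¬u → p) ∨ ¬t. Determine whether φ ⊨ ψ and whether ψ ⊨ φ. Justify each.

[⇐] This fails. Under p = F, u = F, t = F, the left side is false but the right side is true.

[⇒] Assume the antecedent. If p is true, (¬u → p) ∨ ¬t reduces to true regardless of the other variables. If p is false, the antecedent forces (p = F, u = T, t = F) or (p = F, u = T, t = T), and (¬u → p) ∨ ¬t holds there. Either way (¬u → p) ∨ ¬t holds.

The forward direction holds; the converse fails.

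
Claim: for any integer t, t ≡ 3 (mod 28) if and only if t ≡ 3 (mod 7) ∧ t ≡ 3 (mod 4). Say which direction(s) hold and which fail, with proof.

(⇐) If t ≡ 3 (mod 7) and t ≡ 3 (mod 4), then by the Chinese remainder theorem t ≡ 3 (mod 28). This is exactly t ≡ 3 (mod 28).

(⇒) Suppose t ≡ 3 (mod 28); write t = 28j + 3. Since 7 ∣ 28, reducing mod 7 gives t ≡ 3 (mod 7); since 4 ∣ 28, reducing mod 4 gives t ≡ 3 (mod 4).

Both directions hold; the statement is true.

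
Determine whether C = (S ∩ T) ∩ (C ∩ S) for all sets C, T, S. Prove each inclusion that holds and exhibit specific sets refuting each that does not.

The sets are not equal: only the reverse inclusion holds.

Forward inclusion. This inclusion fails. Take C = {1}, T = ∅, S = ∅; then 1 ∈ C but 1 ∉ (S ∩ T) ∩ (C ∩ S).

Reverse inclusion. Let x ∈ (S ∩ T) ∩ (C ∩ S). Then x ∈ C ∩ T ∩ S, from which x ∈ C.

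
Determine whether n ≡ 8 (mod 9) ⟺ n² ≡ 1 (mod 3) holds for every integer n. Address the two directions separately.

The forward direction holds; the converse fails.

(⟹) Suppose n ≡ 8 (mod 9). Then n² ≡ 8² = 64 (mod 9), and since 3 ∣ 9, also n² ≡ 1 (mod 3).

(⟸) This fails: take n = 1. Then 1² = 1 ≡ 1 (mod 3), yet 1 ≡ 1 (mod 9), not 8.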